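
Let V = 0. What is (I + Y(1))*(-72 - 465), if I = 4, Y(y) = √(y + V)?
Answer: -2685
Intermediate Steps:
Y(y) = √y (Y(y) = √(y + 0) = √y)
(I + Y(1))*(-72 - 465) = (4 + √1)*(-72 - 465) = (4 + 1)*(-537) = 5*(-537) = -2685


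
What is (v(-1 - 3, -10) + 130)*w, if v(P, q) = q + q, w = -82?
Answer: -9020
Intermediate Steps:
v(P, q) = 2*q
(v(-1 - 3, -10) + 130)*w = (2*(-10) + 130)*(-82) = (-20 + 130)*(-82) = 110*(-82) = -9020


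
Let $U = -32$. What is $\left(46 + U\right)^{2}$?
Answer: $196$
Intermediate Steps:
$\left(46 + U\right)^{2} = \left(46 - 32\right)^{2} = 14^{2} = 196$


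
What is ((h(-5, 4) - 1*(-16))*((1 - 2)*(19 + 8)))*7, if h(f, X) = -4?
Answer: -2268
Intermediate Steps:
((h(-5, 4) - 1*(-16))*((1 - 2)*(19 + 8)))*7 = ((-4 - 1*(-16))*((1 - 2)*(19 + 8)))*7 = ((-4 + 16)*(-1*27))*7 = (12*(-27))*7 = -324*7 = -2268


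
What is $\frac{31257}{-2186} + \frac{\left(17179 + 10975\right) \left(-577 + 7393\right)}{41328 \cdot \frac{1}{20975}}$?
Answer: $\frac{26186802572789}{268878} \approx 9.7393 \cdot 10^{7}$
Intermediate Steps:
$\frac{31257}{-2186} + \frac{\left(17179 + 10975\right) \left(-577 + 7393\right)}{41328 \cdot \frac{1}{20975}} = 31257 \left(- \frac{1}{2186}\right) + \frac{28154 \cdot 6816}{41328 \cdot \frac{1}{20975}} = - \frac{31257}{2186} + \frac{191897664}{\frac{41328}{20975}} = - \frac{31257}{2186} + 191897664 \cdot \frac{20975}{41328} = - \frac{31257}{2186} + \frac{11979325900}{123} = \frac{26186802572789}{268878}$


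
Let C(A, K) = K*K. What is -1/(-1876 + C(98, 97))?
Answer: -1/7533 ≈ -0.00013275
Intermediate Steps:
C(A, K) = K²
-1/(-1876 + C(98, 97)) = -1/(-1876 + 97²) = -1/(-1876 + 9409) = -1/7533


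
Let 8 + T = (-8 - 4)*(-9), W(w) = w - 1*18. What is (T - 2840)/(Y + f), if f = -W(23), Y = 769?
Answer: -685/191 ≈ -3.5864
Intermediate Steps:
W(w) = -18 + w (W(w) = w - 18 = -18 + w)
f = -5 (f = -(-18 + 23) = -1*5 = -5)
T = 100 (T = -8 + (-8 - 4)*(-9) = -8 - 12*(-9) = -8 + 108 = 100)
(T - 2840)/(Y + f) = (100 - 2840)/(769 - 5) = -2740/764 = -2740*1/764 = -685/191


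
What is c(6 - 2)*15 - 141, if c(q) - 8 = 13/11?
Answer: -36/11 ≈ -3.2727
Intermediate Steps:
c(q) = 101/11 (c(q) = 8 + 13/11 = 101/11)
c(6 - 2)*15 - 141 = (101/11)*15 - 141 = 1515/11 - 141 = -36/11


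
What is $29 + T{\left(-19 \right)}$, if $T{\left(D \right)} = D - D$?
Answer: $29$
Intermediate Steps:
$T{\left(D \right)} = 0$
$29 + T{\left(-19 \right)} = 29 + 0 = 29$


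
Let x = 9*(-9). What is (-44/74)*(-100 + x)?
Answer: 3982/37 ≈ 107.62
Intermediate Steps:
x = -81
(-44/74)*(-100 + x) = (-44/74)*(-100 - 81) = -44*1/74*(-181) = -22/37*(-181) = 3982/37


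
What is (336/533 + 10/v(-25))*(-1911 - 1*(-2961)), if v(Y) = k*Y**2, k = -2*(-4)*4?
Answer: 14123193/21320 ≈ 662.44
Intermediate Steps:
k = 32 (k = 8*4 = 32)
v(Y) = 32*Y**2
(336/533 + 10/v(-25))*(-1911 - 1*(-2961)) = (336/533 + 10/((32*(-25)**2)))*(-1911 - 1*(-2961)) = (336*(1/533) + 10/((32*625)))*(-1911 + 2961) = (336/533 + 10/20000)*1050 = (336/533 + 10*(1/20000))*1050 = (336/533 + 1/2000)*1050 = (672533/1066000)*1050 = 14123193/21320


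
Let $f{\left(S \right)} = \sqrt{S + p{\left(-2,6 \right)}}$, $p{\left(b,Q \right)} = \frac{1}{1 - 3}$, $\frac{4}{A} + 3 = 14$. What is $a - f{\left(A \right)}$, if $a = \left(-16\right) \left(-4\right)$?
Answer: $64 - \frac{i \sqrt{66}}{22} \approx 64.0 - 0.36927 i$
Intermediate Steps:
$A = \frac{4}{11}$ ($A = \frac{4}{-3 + 14} = \frac{4}{11} \approx 0.36364$)
$p{\left(b,Q \right)} = - \frac{1}{2}$ ($p{\left(b,Q \right)} = \frac{1}{-2} = - \frac{1}{2}$)
$a = 64$
$f{\left(S \right)} = \sqrt{- \frac{1}{2} + S}$ ($f{\left(S \right)} = \sqrt{S - \frac{1}{2}} = \sqrt{- \frac{1}{2} + S}$)
$a - f{\left(A \right)} = 64 - \frac{\sqrt{-2 + 4 \cdot \frac{4}{11}}}{2} = 64 - \frac{\sqrt{-2 + \frac{16}{11}}}{2} = 64 - \frac{\sqrt{- \frac{6}{11}}}{2} = 64 - \frac{\frac{1}{11} i \sqrt{66}}{2} = 64 - \frac{i \sqrt{66}}{22}$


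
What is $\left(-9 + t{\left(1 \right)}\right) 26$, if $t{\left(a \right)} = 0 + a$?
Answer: $-208$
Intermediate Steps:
$t{\left(a \right)} = a$
$\left(-9 + t{\left(1 \right)}\right) 26 = \left(-9 + 1\right) 26 = \left(-8\right) 26 = -208$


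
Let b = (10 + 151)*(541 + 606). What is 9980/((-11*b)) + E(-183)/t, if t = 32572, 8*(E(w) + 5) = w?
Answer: -3053536631/529317670112 ≈ -0.0057688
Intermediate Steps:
b = 184667 (b = 161*1147 = 184667)
E(w) = -5 + w/8
9980/((-11*b)) + E(-183)/t = 9980/((-11*184667)) + (-5 + (⅛)*(-183))/32572 = 9980/(-2031337) + (-5 - 183/8)*(1/32572) = 9980*(-1/2031337) - 223/8*1/32572 = -9980/2031337 - 223/260576 = -3053536631/529317670112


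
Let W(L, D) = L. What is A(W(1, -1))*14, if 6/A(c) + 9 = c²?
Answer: -21/2 ≈ -10.500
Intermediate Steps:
A(c) = 6/(-9 + c²)
A(W(1, -1))*14 = (6/(-9 + 1²))*14 = (6/(-9 + 1))*14 = (6/(-8))*14 = (6*(-⅛))*14 = -¾*14 = -21/2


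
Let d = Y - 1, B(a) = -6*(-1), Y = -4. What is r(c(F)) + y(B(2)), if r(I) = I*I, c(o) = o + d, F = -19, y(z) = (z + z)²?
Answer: 720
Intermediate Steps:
B(a) = 6
y(z) = 4*z² (y(z) = (2*z)² = 4*z²)
d = -5 (d = -4 - 1 = -5)
c(o) = -5 + o (c(o) = o - 5 = -5 + o)
r(I) = I²
r(c(F)) + y(B(2)) = (-5 - 19)² + 4*6² = (-24)² + 4*36 = 576 + 144 = 720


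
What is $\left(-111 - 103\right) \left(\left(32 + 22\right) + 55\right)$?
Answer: $-23326$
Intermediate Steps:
$\left(-111 - 103\right) \left(\left(32 + 22\right) + 55\right) = - 214 \left(54 + 55\right) = \left(-214\right) 109 = -23326$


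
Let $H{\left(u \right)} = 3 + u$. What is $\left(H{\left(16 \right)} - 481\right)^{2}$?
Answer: $213444$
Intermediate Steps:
$\left(H{\left(16 \right)} - 481\right)^{2} = \left(\left(3 + 16\right) - 481\right)^{2} = \left(19 - 481\right)^{2} = \left(-462\right)^{2} = 213444$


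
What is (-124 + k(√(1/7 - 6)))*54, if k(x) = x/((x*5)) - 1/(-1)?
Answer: -33156/5 ≈ -6631.2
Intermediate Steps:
k(x) = 6/5 (k(x) = x/((5*x)) - 1*(-1) = x*(1/(5*x)) + 1 = ⅕ + 1 = 6/5)
(-124 + k(√(1/7 - 6)))*54 = (-124 + 6/5)*54 = -614/5*54 = -33156/5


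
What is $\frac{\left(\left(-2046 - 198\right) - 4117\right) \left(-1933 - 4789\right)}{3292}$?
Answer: $\frac{21379321}{1646} \approx 12989.0$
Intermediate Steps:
$\frac{\left(\left(-2046 - 198\right) - 4117\right) \left(-1933 - 4789\right)}{3292} = \left(-2244 - 4117\right) \left(-6722\right) \frac{1}{3292} = \left(-6361\right) \left(-6722\right) \frac{1}{3292} = 42758642 \cdot \frac{1}{3292} = \frac{21379321}{1646}$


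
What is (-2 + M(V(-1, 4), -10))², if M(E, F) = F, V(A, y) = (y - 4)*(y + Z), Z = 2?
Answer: 144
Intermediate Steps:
V(A, y) = (-4 + y)*(2 + y) (V(A, y) = (y - 4)*(y + 2) = (-4 + y)*(2 + y))
(-2 + M(V(-1, 4), -10))² = (-2 - 10)² = (-12)² = 144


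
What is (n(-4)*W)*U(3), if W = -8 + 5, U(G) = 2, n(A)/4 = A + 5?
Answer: -24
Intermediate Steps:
n(A) = 20 + 4*A (n(A) = 4*(A + 5) = 4*(5 + A) = 20 + 4*A)
W = -3
(n(-4)*W)*U(3) = ((20 + 4*(-4))*(-3))*2 = ((20 - 16)*(-3))*2 = (4*(-3))*2 = -12*2 = -24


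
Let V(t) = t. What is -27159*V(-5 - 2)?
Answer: 190113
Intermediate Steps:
-27159*V(-5 - 2) = -27159*(-5 - 2) = -27159*(-7) = 190113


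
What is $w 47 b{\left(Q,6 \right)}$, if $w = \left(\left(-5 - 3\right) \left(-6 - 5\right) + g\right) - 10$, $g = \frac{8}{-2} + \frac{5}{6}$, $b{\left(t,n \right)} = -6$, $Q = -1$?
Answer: $-21103$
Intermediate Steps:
$g = - \frac{19}{6}$ ($g = 8 \left(- \frac{1}{2}\right) + 5 \cdot \frac{1}{6} = -4 + \frac{5}{6} = - \frac{19}{6} \approx -3.1667$)
$w = \frac{449}{6}$ ($w = \left(\left(-5 - 3\right) \left(-6 - 5\right) - \frac{19}{6}\right) - 10 = \left(\left(-8\right) \left(-11\right) - \frac{19}{6}\right) - 10 = \left(88 - \frac{19}{6}\right) - 10 = \frac{509}{6} - 10 = \frac{449}{6} \approx 74.833$)
$w 47 b{\left(Q,6 \right)} = \frac{449}{6} \cdot 47 \left(-6\right) = \frac{21103}{6} \left(-6\right) = -21103$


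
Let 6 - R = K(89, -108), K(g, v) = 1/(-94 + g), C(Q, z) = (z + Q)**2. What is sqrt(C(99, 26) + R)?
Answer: 6*sqrt(10855)/5 ≈ 125.02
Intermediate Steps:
C(Q, z) = (Q + z)**2
R = 31/5 (R = 6 - 1/(-94 + 89) = 6 - 1/(-5) = 6 - 1*(-1/5) = 6 + 1/5 = 31/5 ≈ 6.2000)
sqrt(C(99, 26) + R) = sqrt((99 + 26)**2 + 31/5) = sqrt(125**2 + 31/5) = sqrt(15625 + 31/5) = sqrt(78156/5) = 6*sqrt(10855)/5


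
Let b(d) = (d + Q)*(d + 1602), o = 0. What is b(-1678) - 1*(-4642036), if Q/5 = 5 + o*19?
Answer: 4767664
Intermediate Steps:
Q = 25 (Q = 5*(5 + 0*19) = 5*(5 + 0) = 5*5 = 25)
b(d) = (25 + d)*(1602 + d) (b(d) = (d + 25)*(d + 1602) = (25 + d)*(1602 + d))
b(-1678) - 1*(-4642036) = (40050 + (-1678)² + 1627*(-1678)) - 1*(-4642036) = (40050 + 2815684 - 2730106) + 4642036 = 125628 + 4642036 = 4767664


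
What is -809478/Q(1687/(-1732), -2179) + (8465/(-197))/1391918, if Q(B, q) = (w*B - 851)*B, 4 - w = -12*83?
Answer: -55488052962850720981/121850935250605022 ≈ -455.38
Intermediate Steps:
w = 1000 (w = 4 - (-12)*83 = 4 - 1*(-996) = 4 + 996 = 1000)
Q(B, q) = B*(-851 + 1000*B) (Q(B, q) = (1000*B - 851)*B = (-851 + 1000*B)*B = B*(-851 + 1000*B))
-809478/Q(1687/(-1732), -2179) + (8465/(-197))/1391918 = -809478*(-1732/(1687*(-851 + 1000*(1687/(-1732))))) + (8465/(-197))/1391918 = -809478*(-1732/(1687*(-851 + 1000*(1687*(-1/1732))))) + (8465*(-1/197))*(1/1391918) = -809478*(-1732/(1687*(-851 + 1000*(-1687/1732)))) - 8465/197*1/1391918 = -809478*(-1732/(1687*(-851 - 421750/433))) - 8465/274207846 = -809478/((-1687/1732*(-790233/433))) - 8465/274207846 = -809478/1333123071/749956 - 8465/274207846 = -809478*749956/1333123071 - 8465/274207846 = -202357627656/444374357 - 8465/274207846 = -55488052962850720981/121850935250605022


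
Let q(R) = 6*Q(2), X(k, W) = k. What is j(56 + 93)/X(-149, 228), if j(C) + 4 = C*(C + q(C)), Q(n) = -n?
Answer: -20409/149 ≈ -136.97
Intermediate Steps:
q(R) = -12 (q(R) = 6*(-1*2) = 6*(-2) = -12)
j(C) = -4 + C*(-12 + C) (j(C) = -4 + C*(C - 12) = -4 + C*(-12 + C))
j(56 + 93)/X(-149, 228) = (-4 + (56 + 93)² - 12*(56 + 93))/(-149) = (-4 + 149² - 12*149)*(-1/149) = (-4 + 22201 - 1788)*(-1/149) = 20409*(-1/149) = -20409/149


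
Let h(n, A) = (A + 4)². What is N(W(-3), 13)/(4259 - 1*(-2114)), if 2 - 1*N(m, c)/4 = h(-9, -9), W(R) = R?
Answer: -92/6373 ≈ -0.014436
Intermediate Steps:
h(n, A) = (4 + A)²
N(m, c) = -92 (N(m, c) = 8 - 4*(4 - 9)² = 8 - 4*(-5)² = 8 - 4*25 = 8 - 100 = -92)
N(W(-3), 13)/(4259 - 1*(-2114)) = -92/(4259 - 1*(-2114)) = -92/(4259 + 2114) = -92/6373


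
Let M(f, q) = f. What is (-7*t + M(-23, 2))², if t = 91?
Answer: 435600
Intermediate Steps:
(-7*t + M(-23, 2))² = (-7*91 - 23)² = (-637 - 23)² = (-660)² = 435600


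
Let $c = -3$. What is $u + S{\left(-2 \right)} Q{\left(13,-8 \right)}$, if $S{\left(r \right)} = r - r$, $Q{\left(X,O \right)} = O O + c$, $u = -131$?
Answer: $-131$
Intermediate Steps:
$Q{\left(X,O \right)} = -3 + O^{2}$ ($Q{\left(X,O \right)} = O O - 3 = O^{2} - 3 = -3 + O^{2}$)
$S{\left(r \right)} = 0$
$u + S{\left(-2 \right)} Q{\left(13,-8 \right)} = -131 + 0 \left(-3 + \left(-8\right)^{2}\right) = -131 + 0 \left(-3 + 64\right) = -131 + 0 \cdot 61 = -131 + 0 = -131$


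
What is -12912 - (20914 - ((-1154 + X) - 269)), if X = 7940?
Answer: -27309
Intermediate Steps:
-12912 - (20914 - ((-1154 + X) - 269)) = -12912 - (20914 - ((-1154 + 7940) - 269)) = -12912 - (20914 - (6786 - 269)) = -12912 - (20914 - 1*6517) = -12912 - (20914 - 6517) = -12912 - 1*14397 = -12912 - 14397 = -27309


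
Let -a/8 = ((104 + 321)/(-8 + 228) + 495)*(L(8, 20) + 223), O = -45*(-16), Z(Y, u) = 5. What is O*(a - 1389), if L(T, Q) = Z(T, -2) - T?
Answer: -630712080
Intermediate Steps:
O = 720
L(T, Q) = 5 - T
a = -874600 (a = -8*((104 + 321)/(-8 + 228) + 495)*((5 - 1*8) + 223) = -8*(425/220 + 495)*((5 - 8) + 223) = -8*(425*(1/220) + 495)*(-3 + 223) = -8*(85/44 + 495)*220 = -43730*220/11 = -8*109325 = -874600)
O*(a - 1389) = 720*(-874600 - 1389) = 720*(-875989) = -630712080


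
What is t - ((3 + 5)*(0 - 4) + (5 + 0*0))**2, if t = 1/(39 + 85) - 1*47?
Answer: -96223/124 ≈ -775.99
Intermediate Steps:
t = -5827/124 (t = 1/124 - 47 = -5827/124 ≈ -46.992)
t - ((3 + 5)*(0 - 4) + (5 + 0*0))**2 = -5827/124 - ((3 + 5)*(0 - 4) + (5 + 0*0))**2 = -5827/124 - (8*(-4) + (5 + 0))**2 = -5827/124 - (-32 + 5)**2 = -5827/124 - 1*(-27)**2 = -5827/124 - 1*729 = -5827/124 - 729 = -96223/124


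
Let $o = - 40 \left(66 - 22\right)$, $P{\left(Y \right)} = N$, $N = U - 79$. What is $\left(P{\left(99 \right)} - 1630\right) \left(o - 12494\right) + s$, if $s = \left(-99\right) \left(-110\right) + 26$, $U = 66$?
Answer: $23430238$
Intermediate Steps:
$N = -13$ ($N = 66 - 79 = -13$)
$P{\left(Y \right)} = -13$
$o = -1760$ ($o = \left(-40\right) 44 = -1760$)
$s = 10916$ ($s = 10890 + 26 = 10916$)
$\left(P{\left(99 \right)} - 1630\right) \left(o - 12494\right) + s = \left(-13 - 1630\right) \left(-1760 - 12494\right) + 10916 = \left(-1643\right) \left(-14254\right) + 10916 = 23419322 + 10916 = 23430238$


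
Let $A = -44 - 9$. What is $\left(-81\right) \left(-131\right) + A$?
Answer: $10558$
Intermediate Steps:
$A = -53$
$\left(-81\right) \left(-131\right) + A = \left(-81\right) \left(-131\right) - 53 = 10611 - 53 = 10558$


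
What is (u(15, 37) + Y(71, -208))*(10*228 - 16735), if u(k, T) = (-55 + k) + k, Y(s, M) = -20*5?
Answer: 1806875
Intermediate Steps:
Y(s, M) = -100
u(k, T) = -55 + 2*k
(u(15, 37) + Y(71, -208))*(10*228 - 16735) = ((-55 + 2*15) - 100)*(10*228 - 16735) = ((-55 + 30) - 100)*(2280 - 16735) = (-25 - 100)*(-14455) = -125*(-14455) = 1806875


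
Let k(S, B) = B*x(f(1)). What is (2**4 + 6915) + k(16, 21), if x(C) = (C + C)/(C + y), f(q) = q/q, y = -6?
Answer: 34613/5 ≈ 6922.6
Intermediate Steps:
f(q) = 1
x(C) = 2*C/(-6 + C) (x(C) = (C + C)/(C - 6) = (2*C)/(-6 + C) = 2*C/(-6 + C))
k(S, B) = -2*B/5 (k(S, B) = B*(2*1/(-6 + 1)) = B*(2*1/(-5)) = B*(2*1*(-1/5)) = B*(-2/5) = -2*B/5)
(2**4 + 6915) + k(16, 21) = (2**4 + 6915) - 2/5*21 = (16 + 6915) - 42/5 = 6931 - 42/5 = 34613/5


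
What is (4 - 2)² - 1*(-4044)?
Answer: 4048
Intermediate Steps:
(4 - 2)² - 1*(-4044) = 2² + 4044 = 4 + 4044 = 4048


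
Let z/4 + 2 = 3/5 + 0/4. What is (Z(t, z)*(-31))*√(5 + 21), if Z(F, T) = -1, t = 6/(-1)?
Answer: 31*√26 ≈ 158.07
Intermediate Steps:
t = -6 (t = 6*(-1) = -6)
z = -28/5 (z = -8 + 4*(3/5 + 0/4) = -8 + 4*(3*(⅕) + 0*(¼)) = -8 + 4*(⅗ + 0) = -8 + 4*(⅗) = -8 + 12/5 = -28/5 ≈ -5.6000)
(Z(t, z)*(-31))*√(5 + 21) = (-1*(-31))*√(5 + 21) = 31*√26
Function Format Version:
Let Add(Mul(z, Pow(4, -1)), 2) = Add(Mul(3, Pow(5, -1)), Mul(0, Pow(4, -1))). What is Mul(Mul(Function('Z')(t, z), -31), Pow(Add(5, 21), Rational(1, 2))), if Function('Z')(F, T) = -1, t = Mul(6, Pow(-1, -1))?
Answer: Mul(31, Pow(26, Rational(1, 2))) ≈ 158.07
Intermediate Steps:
t = -6 (t = Mul(6, -1) = -6)
z = Rational(-28, 5) (z = Add(-8, Mul(4, Add(Mul(3, Pow(5, -1)), Mul(0, Pow(4, -1))))) = Add(-8, Mul(4, Add(Mul(3, Rational(1, 5)), Mul(0, Rational(1, 4))))) = Add(-8, Mul(4, Add(Rational(3, 5), 0))) = Add(-8, Mul(4, Rational(3, 5))) = Add(-8, Rational(12, 5)) = Rational(-28, 5) ≈ -5.6000)
Mul(Mul(Function('Z')(t, z), -31), Pow(Add(5, 21), Rational(1, 2))) = Mul(Mul(-1, -31), Pow(Add(5, 21), Rational(1, 2))) = Mul(31, Pow(26, Rational(1, 2)))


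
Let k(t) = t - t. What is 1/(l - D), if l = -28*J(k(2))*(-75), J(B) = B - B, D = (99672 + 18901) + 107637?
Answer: -1/226210 ≈ -4.4207e-6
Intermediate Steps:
D = 226210 (D = 118573 + 107637 = 226210)
k(t) = 0
J(B) = 0
l = 0 (l = -28*0*(-75) = 0*(-75) = 0)
1/(l - D) = 1/(0 - 1*226210) = 1/(0 - 226210) = 1/(-226210) = -1/226210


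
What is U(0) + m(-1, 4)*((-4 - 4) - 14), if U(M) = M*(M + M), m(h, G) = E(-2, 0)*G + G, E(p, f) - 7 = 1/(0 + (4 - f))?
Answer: -726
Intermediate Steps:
E(p, f) = 7 + 1/(4 - f) (E(p, f) = 7 + 1/(0 + (4 - f)) = 7 + 1/(4 - f))
m(h, G) = 33*G/4 (m(h, G) = ((-29 + 7*0)/(-4 + 0))*G + G = ((-29 + 0)/(-4))*G + G = (-¼*(-29))*G + G = 29*G/4 + G = 33*G/4)
U(M) = 2*M² (U(M) = M*(2*M) = 2*M²)
U(0) + m(-1, 4)*((-4 - 4) - 14) = 2*0² + ((33/4)*4)*((-4 - 4) - 14) = 2*0 + 33*(-8 - 14) = 0 + 33*(-22) = 0 - 726 = -726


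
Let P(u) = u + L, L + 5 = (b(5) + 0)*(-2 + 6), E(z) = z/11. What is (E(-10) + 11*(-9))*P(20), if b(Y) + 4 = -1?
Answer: 5495/11 ≈ 499.55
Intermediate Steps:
b(Y) = -5 (b(Y) = -4 - 1 = -5)
E(z) = z/11 (E(z) = z*(1/11) = z/11)
L = -25 (L = -5 + (-5 + 0)*(-2 + 6) = -5 - 5*4 = -5 - 20 = -25)
P(u) = -25 + u (P(u) = u - 25 = -25 + u)
(E(-10) + 11*(-9))*P(20) = ((1/11)*(-10) + 11*(-9))*(-25 + 20) = (-10/11 - 99)*(-5) = -1099/11*(-5) = 5495/11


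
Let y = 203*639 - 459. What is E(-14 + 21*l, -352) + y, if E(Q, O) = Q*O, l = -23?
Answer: 304202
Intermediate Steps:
E(Q, O) = O*Q
y = 129258 (y = 129717 - 459 = 129258)
E(-14 + 21*l, -352) + y = -352*(-14 + 21*(-23)) + 129258 = -352*(-14 - 483) + 129258 = -352*(-497) + 129258 = 174944 + 129258 = 304202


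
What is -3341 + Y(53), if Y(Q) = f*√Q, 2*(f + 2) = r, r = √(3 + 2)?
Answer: -3341 - √53*(4 - √5)/2 ≈ -3347.4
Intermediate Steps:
r = √5 ≈ 2.2361
f = -2 + √5/2 ≈ -0.88197
Y(Q) = √Q*(-2 + √5/2) (Y(Q) = (-2 + √5/2)*√Q = √Q*(-2 + √5/2))
-3341 + Y(53) = -3341 + √53*(-4 + √5)/2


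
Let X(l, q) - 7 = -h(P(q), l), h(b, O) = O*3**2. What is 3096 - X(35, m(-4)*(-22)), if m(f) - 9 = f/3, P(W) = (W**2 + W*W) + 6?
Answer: 3404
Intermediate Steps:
P(W) = 6 + 2*W**2 (P(W) = (W**2 + W**2) + 6 = 2*W**2 + 6 = 6 + 2*W**2)
m(f) = 9 + f/3
h(b, O) = 9*O (h(b, O) = O*9 = 9*O)
X(l, q) = 7 - 9*l
3096 - X(35, m(-4)*(-22)) = 3096 - (7 - 9*35) = 3096 - (7 - 315) = 3096 - 1*(-308) = 3096 + 308 = 3404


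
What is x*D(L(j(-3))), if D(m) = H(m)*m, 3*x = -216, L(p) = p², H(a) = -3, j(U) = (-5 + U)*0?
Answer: 0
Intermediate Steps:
j(U) = 0
x = -72 (x = (⅓)*(-216) = -72)
D(m) = -3*m
x*D(L(j(-3))) = -(-216)*0² = -(-216)*0 = -72*0 = 0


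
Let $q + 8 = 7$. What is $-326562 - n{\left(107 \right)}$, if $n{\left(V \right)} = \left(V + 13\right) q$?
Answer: $-326442$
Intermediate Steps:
$q = -1$ ($q = -8 + 7 = -1$)
$n{\left(V \right)} = -13 - V$ ($n{\left(V \right)} = \left(V + 13\right) \left(-1\right) = \left(13 + V\right) \left(-1\right) = -13 - V$)
$-326562 - n{\left(107 \right)} = -326562 - \left(-13 - 107\right) = -326562 - -120 = -326562 + 120 = -326442$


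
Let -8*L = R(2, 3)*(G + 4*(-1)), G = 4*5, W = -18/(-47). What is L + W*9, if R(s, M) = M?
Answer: -120/47 ≈ -2.5532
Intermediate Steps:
W = 18/47 (W = -18*(-1/47) = 18/47 ≈ 0.38298)
G = 20
L = -6 (L = -3*(20 + 4*(-1))/8 = -3*(20 - 4)/8 = -3*16/8 = -⅛*48 = -6)
L + W*9 = -6 + (18/47)*9 = -6 + 162/47 = -120/47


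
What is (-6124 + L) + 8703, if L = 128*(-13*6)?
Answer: -7405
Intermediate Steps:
L = -9984 (L = 128*(-78) = -9984)
(-6124 + L) + 8703 = (-6124 - 9984) + 8703 = -16108 + 8703 = -7405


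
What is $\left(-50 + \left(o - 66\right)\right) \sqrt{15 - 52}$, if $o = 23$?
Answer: $- 93 i \sqrt{37} \approx - 565.7 i$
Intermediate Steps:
$\left(-50 + \left(o - 66\right)\right) \sqrt{15 - 52} = \left(-50 + \left(23 - 66\right)\right) \sqrt{15 - 52} = \left(-50 + \left(23 - 66\right)\right) \sqrt{-37} = \left(-50 - 43\right) i \sqrt{37} = - 93 i \sqrt{37}$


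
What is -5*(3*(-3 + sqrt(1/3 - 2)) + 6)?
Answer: 15 - 5*I*sqrt(15) ≈ 15.0 - 19.365*I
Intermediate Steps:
-5*(3*(-3 + sqrt(1/3 - 2)) + 6) = -5*(3*(-3 + sqrt(-5/3)) + 6) = -5*(3*(-3 + I*sqrt(15)/3) + 6) = -5*((-9 + I*sqrt(15)) + 6) = -5*(-3 + I*sqrt(15)) = 15 - 5*I*sqrt(15)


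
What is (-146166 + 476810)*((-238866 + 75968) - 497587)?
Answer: -218385402340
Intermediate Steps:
(-146166 + 476810)*((-238866 + 75968) - 497587) = 330644*(-162898 - 497587) = 330644*(-660485) = -218385402340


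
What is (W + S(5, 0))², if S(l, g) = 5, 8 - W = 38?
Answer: 625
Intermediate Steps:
W = -30 (W = 8 - 1*38 = 8 - 38 = -30)
(W + S(5, 0))² = (-30 + 5)² = (-25)² = 625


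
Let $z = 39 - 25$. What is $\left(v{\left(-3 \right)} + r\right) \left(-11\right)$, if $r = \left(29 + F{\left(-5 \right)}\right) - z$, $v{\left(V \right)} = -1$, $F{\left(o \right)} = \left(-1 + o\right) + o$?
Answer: $-33$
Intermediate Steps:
$F{\left(o \right)} = -1 + 2 o$
$z = 14$ ($z = 39 - 25 = 14$)
$r = 4$ ($r = \left(29 + \left(-1 + 2 \left(-5\right)\right)\right) - 14 = \left(29 - 11\right) - 14 = 18 - 14 = 4$)
$\left(v{\left(-3 \right)} + r\right) \left(-11\right) = \left(-1 + 4\right) \left(-11\right) = 3 \left(-11\right) = -33$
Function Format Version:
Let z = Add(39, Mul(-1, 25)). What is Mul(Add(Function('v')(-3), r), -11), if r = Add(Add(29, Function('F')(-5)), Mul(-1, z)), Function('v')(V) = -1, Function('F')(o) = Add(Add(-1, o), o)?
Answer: -33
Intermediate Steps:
Function('F')(o) = Add(-1, Mul(2, o))
z = 14 (z = Add(39, -25) = 14)
r = 4 (r = Add(Add(29, Add(-1, Mul(2, -5))), Mul(-1, 14)) = Add(Add(29, Add(-1, -10)), -14) = Add(Add(29, -11), -14) = Add(18, -14) = 4)
Mul(Add(Function('v')(-3), r), -11) = Mul(Add(-1, 4), -11) = Mul(3, -11) = -33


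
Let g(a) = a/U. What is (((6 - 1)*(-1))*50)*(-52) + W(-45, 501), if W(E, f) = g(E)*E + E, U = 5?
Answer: 13360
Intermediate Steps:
g(a) = a/5
W(E, f) = E + E²/5 (W(E, f) = (E/5)*E + E = E²/5 + E = E + E²/5)
(((6 - 1)*(-1))*50)*(-52) + W(-45, 501) = (((6 - 1)*(-1))*50)*(-52) + (⅕)*(-45)*(5 - 45) = ((5*(-1))*50)*(-52) + (⅕)*(-45)*(-40) = -5*50*(-52) + 360 = -250*(-52) + 360 = 13000 + 360 = 13360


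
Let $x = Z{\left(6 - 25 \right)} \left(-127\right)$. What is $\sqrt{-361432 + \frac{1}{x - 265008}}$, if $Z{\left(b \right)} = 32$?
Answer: $\frac{3 i \sqrt{181719328165865}}{67268} \approx 601.19 i$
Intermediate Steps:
$x = -4064$ ($x = 32 \left(-127\right) = -4064$)
$\sqrt{-361432 + \frac{1}{x - 265008}} = \sqrt{-361432 + \frac{1}{-4064 - 265008}} = \sqrt{-361432 + \frac{1}{-269072}} = \sqrt{-361432 - \frac{1}{269072}} = \sqrt{- \frac{97251231105}{269072}} = \frac{3 i \sqrt{181719328165865}}{67268}$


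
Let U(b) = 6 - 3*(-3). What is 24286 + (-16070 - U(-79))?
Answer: 8201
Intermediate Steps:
U(b) = 15 (U(b) = 6 + 9 = 15)
24286 + (-16070 - U(-79)) = 24286 + (-16070 - 1*15) = 24286 + (-16070 - 15) = 24286 - 16085 = 8201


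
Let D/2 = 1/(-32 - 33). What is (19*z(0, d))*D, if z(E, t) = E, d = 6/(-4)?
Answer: 0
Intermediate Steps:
d = -3/2 (d = 6*(-1/4) = -3/2 ≈ -1.5000)
D = -2/65 (D = 2/(-32 - 33) = 2/(-65) = 2*(-1/65) = -2/65 ≈ -0.030769)
(19*z(0, d))*D = (19*0)*(-2/65) = 0*(-2/65) = 0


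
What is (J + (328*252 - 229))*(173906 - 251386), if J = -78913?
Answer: -272264720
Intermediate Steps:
(J + (328*252 - 229))*(173906 - 251386) = (-78913 + (328*252 - 229))*(173906 - 251386) = (-78913 + (82656 - 229))*(-77480) = (-78913 + 82427)*(-77480) = 3514*(-77480) = -272264720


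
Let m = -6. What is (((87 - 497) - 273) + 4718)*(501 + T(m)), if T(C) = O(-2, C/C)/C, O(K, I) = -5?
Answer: 4049795/2 ≈ 2.0249e+6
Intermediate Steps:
T(C) = -5/C
(((87 - 497) - 273) + 4718)*(501 + T(m)) = (((87 - 497) - 273) + 4718)*(501 - 5/(-6)) = ((-410 - 273) + 4718)*(501 - 5*(-⅙)) = (-683 + 4718)*(501 + ⅚) = 4035*(3011/6) = 4049795/2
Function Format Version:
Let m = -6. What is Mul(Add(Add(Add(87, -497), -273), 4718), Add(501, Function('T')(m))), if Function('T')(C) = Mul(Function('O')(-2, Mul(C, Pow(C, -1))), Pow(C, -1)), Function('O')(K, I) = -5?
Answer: Rational(4049795, 2) ≈ 2.0249e+6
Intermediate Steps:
Function('T')(C) = Mul(-5, Pow(C, -1))
Mul(Add(Add(Add(87, -497), -273), 4718), Add(501, Function('T')(m))) = Mul(Add(Add(Add(87, -497), -273), 4718), Add(501, Mul(-5, Pow(-6, -1)))) = Mul(Add(Add(-410, -273), 4718), Add(501, Mul(-5, Rational(-1, 6)))) = Mul(Add(-683, 4718), Add(501, Rational(5, 6))) = Mul(4035, Rational(3011, 6)) = Rational(4049795, 2)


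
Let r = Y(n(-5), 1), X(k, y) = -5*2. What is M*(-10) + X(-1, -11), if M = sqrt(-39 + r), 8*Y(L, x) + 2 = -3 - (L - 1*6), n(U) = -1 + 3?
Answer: -10 - 5*I*sqrt(626)/2 ≈ -10.0 - 62.55*I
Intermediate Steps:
X(k, y) = -10
n(U) = 2
Y(L, x) = 1/8 - L/8 (Y(L, x) = -1/4 + (-3 - (L - 1*6))/8 = -1/4 + (-3 - (L - 6))/8 = -1/4 + (-3 - (-6 + L))/8 = -1/4 + (-3 + (6 - L))/8 = -1/4 + (3 - L)/8 = -1/4 + (3/8 - L/8) = 1/8 - L/8)
r = -1/8 (r = 1/8 - 1/8*2 = 1/8 - 1/4 = -1/8 ≈ -0.12500)
M = I*sqrt(626)/4 (M = sqrt(-39 - 1/8) = sqrt(-313/8) = I*sqrt(626)/4 ≈ 6.255*I)
M*(-10) + X(-1, -11) = (I*sqrt(626)/4)*(-10) - 10 = -5*I*sqrt(626)/2 - 10 = -10 - 5*I*sqrt(626)/2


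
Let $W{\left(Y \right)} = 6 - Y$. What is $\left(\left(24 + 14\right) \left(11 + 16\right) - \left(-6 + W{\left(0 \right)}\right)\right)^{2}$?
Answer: $1052676$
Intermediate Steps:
$\left(\left(24 + 14\right) \left(11 + 16\right) - \left(-6 + W{\left(0 \right)}\right)\right)^{2} = \left(\left(24 + 14\right) \left(11 + 16\right) + \left(6 - \left(6 - 0\right)\right)\right)^{2} = \left(38 \cdot 27 + \left(6 - \left(6 + 0\right)\right)\right)^{2} = \left(1026 + \left(6 - 6\right)\right)^{2} = \left(1026 + 0\right)^{2} = 1026^{2} = 1052676$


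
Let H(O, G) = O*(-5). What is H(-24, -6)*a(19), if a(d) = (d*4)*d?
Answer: 173280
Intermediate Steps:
H(O, G) = -5*O
a(d) = 4*d**2 (a(d) = (4*d)*d = 4*d**2)
H(-24, -6)*a(19) = (-5*(-24))*(4*19**2) = 120*(4*361) = 120*1444 = 173280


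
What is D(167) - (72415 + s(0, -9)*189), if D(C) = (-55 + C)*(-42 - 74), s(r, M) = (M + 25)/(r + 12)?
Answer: -85659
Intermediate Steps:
s(r, M) = (25 + M)/(12 + r)
D(C) = 6380 - 116*C (D(C) = (-55 + C)*(-116) = 6380 - 116*C)
D(167) - (72415 + s(0, -9)*189) = (6380 - 116*167) - (72415 + ((25 - 9)/(12 + 0))*189) = (6380 - 19372) - (72415 + (16/12)*189) = -12992 - (72415 + ((1/12)*16)*189) = -12992 - (72415 + (4/3)*189) = -12992 - (72415 + 252) = -12992 - 1*72667 = -12992 - 72667 = -85659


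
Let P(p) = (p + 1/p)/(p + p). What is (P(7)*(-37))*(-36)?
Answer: 33300/49 ≈ 679.59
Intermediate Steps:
P(p) = (p + 1/p)/(2*p) (P(p) = (p + 1/p)/((2*p)) = (p + 1/p)*(1/(2*p)) = (p + 1/p)/(2*p))
(P(7)*(-37))*(-36) = (((1/2)*(1 + 7**2)/7**2)*(-37))*(-36) = (((1/2)*(1/49)*(1 + 49))*(-37))*(-36) = (((1/2)*(1/49)*50)*(-37))*(-36) = ((25/49)*(-37))*(-36) = -925/49*(-36) = 33300/49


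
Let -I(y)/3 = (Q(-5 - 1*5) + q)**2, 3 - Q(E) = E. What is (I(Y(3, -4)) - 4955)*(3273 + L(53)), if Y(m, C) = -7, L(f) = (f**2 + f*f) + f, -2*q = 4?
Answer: -47564192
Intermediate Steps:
Q(E) = 3 - E
q = -2 (q = -1/2*4 = -2)
L(f) = f + 2*f**2 (L(f) = (f**2 + f**2) + f = 2*f**2 + f = f + 2*f**2)
I(y) = -363 (I(y) = -3*((3 - (-5 - 1*5)) - 2)**2 = -3*((3 - (-5 - 5)) - 2)**2 = -3*((3 - 1*(-10)) - 2)**2 = -3*((3 + 10) - 2)**2 = -3*(13 - 2)**2 = -3*11**2 = -3*121 = -363)
(I(Y(3, -4)) - 4955)*(3273 + L(53)) = (-363 - 4955)*(3273 + 53*(1 + 2*53)) = -5318*(3273 + 53*(1 + 106)) = -5318*(3273 + 53*107) = -5318*(3273 + 5671) = -5318*8944 = -47564192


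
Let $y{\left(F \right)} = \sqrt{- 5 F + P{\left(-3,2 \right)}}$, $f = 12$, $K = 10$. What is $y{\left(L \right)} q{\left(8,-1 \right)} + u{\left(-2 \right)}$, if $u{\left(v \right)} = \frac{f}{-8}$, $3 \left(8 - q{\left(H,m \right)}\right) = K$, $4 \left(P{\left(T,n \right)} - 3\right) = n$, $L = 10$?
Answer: $- \frac{3}{2} + \frac{7 i \sqrt{186}}{3} \approx -1.5 + 31.822 i$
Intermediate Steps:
$P{\left(T,n \right)} = 3 + \frac{n}{4}$
$q{\left(H,m \right)} = \frac{14}{3}$ ($q{\left(H,m \right)} = 8 - \frac{10}{3} = \frac{14}{3}$)
$y{\left(F \right)} = \sqrt{\frac{7}{2} - 5 F}$ ($y{\left(F \right)} = \sqrt{- 5 F + \left(3 + \frac{1}{4} \cdot 2\right)} = \sqrt{- 5 F + \left(3 + \frac{1}{2}\right)} = \sqrt{- 5 F + \frac{7}{2}} = \sqrt{\frac{7}{2} - 5 F}$)
$u{\left(v \right)} = - \frac{3}{2}$ ($u{\left(v \right)} = \frac{12}{-8} = 12 \left(- \frac{1}{8}\right) = - \frac{3}{2}$)
$y{\left(L \right)} q{\left(8,-1 \right)} + u{\left(-2 \right)} = \frac{\sqrt{14 - 200}}{2} \cdot \frac{14}{3} - \frac{3}{2} = \frac{\sqrt{-186}}{2} \cdot \frac{14}{3} - \frac{3}{2} = \frac{i \sqrt{186}}{2} \cdot \frac{14}{3} - \frac{3}{2} = \frac{7 i \sqrt{186}}{3} - \frac{3}{2} = - \frac{3}{2} + \frac{7 i \sqrt{186}}{3}$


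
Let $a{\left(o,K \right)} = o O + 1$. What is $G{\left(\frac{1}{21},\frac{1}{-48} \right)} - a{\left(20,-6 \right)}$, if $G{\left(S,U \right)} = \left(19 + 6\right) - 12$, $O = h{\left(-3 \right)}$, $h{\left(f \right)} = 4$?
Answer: $-68$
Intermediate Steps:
$O = 4$
$a{\left(o,K \right)} = 1 + 4 o$ ($a{\left(o,K \right)} = o 4 + 1 = 4 o + 1 = 1 + 4 o$)
$G{\left(S,U \right)} = 13$ ($G{\left(S,U \right)} = 25 - 12 = 13$)
$G{\left(\frac{1}{21},\frac{1}{-48} \right)} - a{\left(20,-6 \right)} = 13 - \left(1 + 4 \cdot 20\right) = 13 - \left(1 + 80\right) = 13 - 81 = -68$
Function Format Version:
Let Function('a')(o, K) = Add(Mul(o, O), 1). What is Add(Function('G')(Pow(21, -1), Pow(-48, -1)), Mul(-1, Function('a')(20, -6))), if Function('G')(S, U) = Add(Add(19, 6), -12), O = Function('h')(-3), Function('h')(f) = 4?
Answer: -68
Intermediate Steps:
O = 4
Function('a')(o, K) = Add(1, Mul(4, o)) (Function('a')(o, K) = Add(Mul(o, 4), 1) = Add(Mul(4, o), 1) = Add(1, Mul(4, o)))
Function('G')(S, U) = 13 (Function('G')(S, U) = Add(25, -12) = 13)
Add(Function('G')(Pow(21, -1), Pow(-48, -1)), Mul(-1, Function('a')(20, -6))) = Add(13, Mul(-1, Add(1, Mul(4, 20)))) = Add(13, Mul(-1, Add(1, 80))) = Add(13, Mul(-1, 81)) = Add(13, -81) = -68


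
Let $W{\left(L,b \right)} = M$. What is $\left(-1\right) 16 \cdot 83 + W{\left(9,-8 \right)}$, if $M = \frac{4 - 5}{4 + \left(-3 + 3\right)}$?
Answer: $- \frac{5313}{4} \approx -1328.3$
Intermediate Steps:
$M = - \frac{1}{4}$ ($M = - \frac{1}{4 + 0} = - \frac{1}{4} \approx -0.25$)
$W{\left(L,b \right)} = - \frac{1}{4}$
$\left(-1\right) 16 \cdot 83 + W{\left(9,-8 \right)} = \left(-1\right) 16 \cdot 83 - \frac{1}{4} = \left(-16\right) 83 - \frac{1}{4} = -1328 - \frac{1}{4} = - \frac{5313}{4}$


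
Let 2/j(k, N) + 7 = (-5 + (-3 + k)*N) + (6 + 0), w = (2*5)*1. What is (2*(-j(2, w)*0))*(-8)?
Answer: 0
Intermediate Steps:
w = 10 (w = 10*1 = 10)
j(k, N) = 2/(-6 + N*(-3 + k)) (j(k, N) = 2/(-7 + ((-5 + (-3 + k)*N) + (6 + 0))) = 2/(-7 + ((-5 + N*(-3 + k)) + 6)) = 2/(-7 + (1 + N*(-3 + k))) = 2/(-6 + N*(-3 + k)))
(2*(-j(2, w)*0))*(-8) = (2*(-2/(-6 - 3*10 + 10*2)*0))*(-8) = (2*(-2/(-6 - 30 + 20)*0))*(-8) = (2*(-2/(-16)*0))*(-8) = (2*(-2*(-1)/16*0))*(-8) = (2*(-1*(-1/8)*0))*(-8) = (2*((1/8)*0))*(-8) = (2*0)*(-8) = 0*(-8) = 0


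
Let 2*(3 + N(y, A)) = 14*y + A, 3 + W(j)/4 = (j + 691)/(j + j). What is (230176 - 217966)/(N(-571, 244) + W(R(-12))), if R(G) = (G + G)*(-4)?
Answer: -53280/16903 ≈ -3.1521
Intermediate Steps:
R(G) = -8*G (R(G) = (2*G)*(-4) = -8*G)
W(j) = -12 + 2*(691 + j)/j (W(j) = -12 + 4*((j + 691)/(j + j)) = -12 + 4*((691 + j)/((2*j))) = -12 + 4*((691 + j)*(1/(2*j))) = -12 + 4*((691 + j)/(2*j)) = -12 + 2*(691 + j)/j)
N(y, A) = -3 + A/2 + 7*y (N(y, A) = -3 + (14*y + A)/2 = -3 + (A + 14*y)/2 = -3 + (A/2 + 7*y) = -3 + A/2 + 7*y)
(230176 - 217966)/(N(-571, 244) + W(R(-12))) = (230176 - 217966)/((-3 + (½)*244 + 7*(-571)) + (-10 + 1382/((-8*(-12))))) = 12210/((-3 + 122 - 3997) + (-10 + 1382/96)) = 12210/(-3878 + (-10 + 1382*(1/96))) = 12210/(-3878 + (-10 + 691/48)) = 12210/(-3878 + 211/48) = 12210/(-185933/48) = 12210*(-48/185933) = -53280/16903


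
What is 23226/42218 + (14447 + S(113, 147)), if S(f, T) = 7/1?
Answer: 305121099/21109 ≈ 14455.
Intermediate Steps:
S(f, T) = 7 (S(f, T) = 1*7 = 7)
23226/42218 + (14447 + S(113, 147)) = 23226/42218 + (14447 + 7) = 23226*(1/42218) + 14454 = 11613/21109 + 14454 = 305121099/21109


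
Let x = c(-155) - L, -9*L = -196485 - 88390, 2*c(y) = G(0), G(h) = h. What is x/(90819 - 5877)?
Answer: -284875/764478 ≈ -0.37264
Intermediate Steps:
c(y) = 0 (c(y) = (½)*0 = 0)
L = 284875/9 (L = -(-196485 - 88390)/9 = -⅑*(-284875) = 284875/9 ≈ 31653.)
x = -284875/9 (x = 0 - 1*284875/9 = 0 - 284875/9 = -284875/9 ≈ -31653.)
x/(90819 - 5877) = -284875/(9*(90819 - 5877)) = -284875/9/84942 = -284875/9*1/84942 = -284875/764478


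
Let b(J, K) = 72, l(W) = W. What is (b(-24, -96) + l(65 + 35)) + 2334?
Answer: 2506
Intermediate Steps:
(b(-24, -96) + l(65 + 35)) + 2334 = (72 + (65 + 35)) + 2334 = (72 + 100) + 2334 = 172 + 2334 = 2506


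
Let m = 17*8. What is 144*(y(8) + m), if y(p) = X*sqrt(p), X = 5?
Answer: 19584 + 1440*sqrt(2) ≈ 21620.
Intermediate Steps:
m = 136
y(p) = 5*sqrt(p)
144*(y(8) + m) = 144*(5*sqrt(8) + 136) = 144*(5*(2*sqrt(2)) + 136) = 144*(10*sqrt(2) + 136) = 144*(136 + 10*sqrt(2)) = 19584 + 1440*sqrt(2)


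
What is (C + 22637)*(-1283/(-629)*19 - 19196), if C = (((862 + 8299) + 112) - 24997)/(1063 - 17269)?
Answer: -2210380390151011/5096787 ≈ -4.3368e+8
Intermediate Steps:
C = 7862/8103 (C = ((9161 + 112) - 24997)/(-16206) = (9273 - 24997)*(-1/16206) = -15724*(-1/16206) = 7862/8103 ≈ 0.97026)
(C + 22637)*(-1283/(-629)*19 - 19196) = (7862/8103 + 22637)*(-1283/(-629)*19 - 19196) = 183435473*(-1283*(-1/629)*19 - 19196)/8103 = 183435473*((1283/629)*19 - 19196)/8103 = 183435473*(24377/629 - 19196)/8103 = (183435473/8103)*(-12049907/629) = -2210380390151011/5096787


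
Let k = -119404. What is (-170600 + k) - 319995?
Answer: -609999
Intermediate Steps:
(-170600 + k) - 319995 = (-170600 - 119404) - 319995 = -290004 - 319995 = -609999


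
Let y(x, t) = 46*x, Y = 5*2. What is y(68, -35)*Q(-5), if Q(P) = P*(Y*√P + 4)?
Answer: -62560 - 156400*I*√5 ≈ -62560.0 - 3.4972e+5*I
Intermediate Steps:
Y = 10
Q(P) = P*(4 + 10*√P) (Q(P) = P*(10*√P + 4) = P*(4 + 10*√P))
y(68, -35)*Q(-5) = (46*68)*(4*(-5) + 10*(-5)^(3/2)) = 3128*(-20 + 10*(-5*I*√5)) = 3128*(-20 - 50*I*√5) = -62560 - 156400*I*√5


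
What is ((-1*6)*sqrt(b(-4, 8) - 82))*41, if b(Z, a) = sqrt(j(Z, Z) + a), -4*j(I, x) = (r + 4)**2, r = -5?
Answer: -123*I*sqrt(328 - 2*sqrt(31)) ≈ -2189.5*I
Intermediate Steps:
j(I, x) = -1/4 (j(I, x) = -(-5 + 4)**2/4 = -1/4*(-1)**2 = -1/4*1 = -1/4)
b(Z, a) = sqrt(-1/4 + a)
((-1*6)*sqrt(b(-4, 8) - 82))*41 = ((-1*6)*sqrt(sqrt(-1 + 4*8)/2 - 82))*41 = -6*sqrt(sqrt(-1 + 32)/2 - 82)*41 = -6*sqrt(sqrt(31)/2 - 82)*41 = -6*sqrt(-82 + sqrt(31)/2)*41 = -246*sqrt(-82 + sqrt(31)/2)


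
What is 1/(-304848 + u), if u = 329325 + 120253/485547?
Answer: 485547/11884854172 ≈ 4.0854e-5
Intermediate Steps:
u = 159902886028/485547 (u = 329325 + 120253*(1/485547) = 329325 + 120253/485547 = 159902886028/485547 ≈ 3.2933e+5)
1/(-304848 + u) = 1/(-304848 + 159902886028/485547) = 1/(11884854172/485547) = 485547/11884854172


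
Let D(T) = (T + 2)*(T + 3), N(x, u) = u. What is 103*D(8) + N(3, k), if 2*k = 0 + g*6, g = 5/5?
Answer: 11333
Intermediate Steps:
g = 1 (g = 5*(1/5) = 1)
k = 3 (k = (0 + 1*6)/2 = (0 + 6)/2 = (1/2)*6 = 3)
D(T) = (2 + T)*(3 + T)
103*D(8) + N(3, k) = 103*(6 + 8**2 + 5*8) + 3 = 103*(6 + 64 + 40) + 3 = 103*110 + 3 = 11330 + 3 = 11333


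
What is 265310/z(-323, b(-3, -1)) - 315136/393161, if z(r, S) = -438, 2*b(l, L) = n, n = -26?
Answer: -52223787239/86102259 ≈ -606.53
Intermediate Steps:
b(l, L) = -13 (b(l, L) = (½)*(-26) = -13)
265310/z(-323, b(-3, -1)) - 315136/393161 = 265310/(-438) - 315136/393161 = 265310*(-1/438) - 315136*1/393161 = -132655/219 - 315136/393161 = -52223787239/86102259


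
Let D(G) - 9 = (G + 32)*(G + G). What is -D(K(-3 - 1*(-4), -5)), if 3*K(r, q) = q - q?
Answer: -9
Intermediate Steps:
K(r, q) = 0 (K(r, q) = (q - q)/3 = (⅓)*0 = 0)
D(G) = 9 + 2*G*(32 + G) (D(G) = 9 + (G + 32)*(G + G) = 9 + (32 + G)*(2*G) = 9 + 2*G*(32 + G))
-D(K(-3 - 1*(-4), -5)) = -(9 + 2*0² + 64*0) = -(9 + 2*0 + 0) = -(9 + 0 + 0) = -1*9 = -9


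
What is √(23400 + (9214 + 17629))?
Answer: √50243 ≈ 224.15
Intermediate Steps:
√(23400 + (9214 + 17629)) = √(23400 + 26843) = √50243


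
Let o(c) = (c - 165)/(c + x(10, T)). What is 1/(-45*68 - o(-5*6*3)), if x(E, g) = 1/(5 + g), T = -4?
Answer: -89/272595 ≈ -0.00032649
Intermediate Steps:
o(c) = (-165 + c)/(1 + c) (o(c) = (c - 165)/(c + 1/(5 - 4)) = (-165 + c)/(c + 1/1) = (-165 + c)/(c + 1) = (-165 + c)/(1 + c))
1/(-45*68 - o(-5*6*3)) = 1/(-45*68 - (-165 - 5*6*3)/(1 - 5*6*3)) = 1/(-3060 - (-165 - 30*3)/(1 - 30*3)) = 1/(-3060 - (-165 - 90)/(1 - 90)) = 1/(-3060 - (-255)/(-89)) = 1/(-3060 - (-1)*(-255)/89) = 1/(-3060 - 1*255/89) = 1/(-3060 - 255/89) = 1/(-272595/89) = -89/272595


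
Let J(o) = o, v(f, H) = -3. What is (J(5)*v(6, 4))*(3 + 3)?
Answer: -90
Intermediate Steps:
(J(5)*v(6, 4))*(3 + 3) = (5*(-3))*(3 + 3) = -15*6 = -90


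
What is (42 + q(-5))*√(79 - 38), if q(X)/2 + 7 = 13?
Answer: 54*√41 ≈ 345.77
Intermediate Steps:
q(X) = 12 (q(X) = -14 + 2*13 = -14 + 26 = 12)
(42 + q(-5))*√(79 - 38) = (42 + 12)*√(79 - 38) = 54*√41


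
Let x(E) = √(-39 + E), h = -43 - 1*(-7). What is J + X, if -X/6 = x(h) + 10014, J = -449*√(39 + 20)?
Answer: -60084 - 449*√59 - 30*I*√3 ≈ -63533.0 - 51.962*I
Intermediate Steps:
h = -36 (h = -43 + 7 = -36)
J = -449*√59 ≈ -3448.8
X = -60084 - 30*I*√3 (X = -6*(√(-39 - 36) + 10014) = -6*(√(-75) + 10014) = -6*(5*I*√3 + 10014) = -6*(10014 + 5*I*√3) = -60084 - 30*I*√3 ≈ -60084.0 - 51.962*I)
J + X = -449*√59 + (-60084 - 30*I*√3) = -60084 - 449*√59 - 30*I*√3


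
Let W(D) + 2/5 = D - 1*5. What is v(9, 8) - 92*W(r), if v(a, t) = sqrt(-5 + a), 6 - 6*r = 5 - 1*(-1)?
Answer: 2494/5 ≈ 498.80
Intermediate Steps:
r = 0 (r = 1 - (5 - 1*(-1))/6 = 1 - (5 + 1)/6 = 1 - 1/6*6 = 1 - 1 = 0)
W(D) = -27/5 + D (W(D) = -2/5 + (D - 1*5) = -2/5 + (D - 5) = -2/5 + (-5 + D) = -27/5 + D)
v(9, 8) - 92*W(r) = sqrt(-5 + 9) - 92*(-27/5 + 0) = sqrt(4) - 92*(-27/5) = 2 + 2484/5 = 2494/5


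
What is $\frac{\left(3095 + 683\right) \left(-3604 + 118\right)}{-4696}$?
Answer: $\frac{3292527}{1174} \approx 2804.5$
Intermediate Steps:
$\frac{\left(3095 + 683\right) \left(-3604 + 118\right)}{-4696} = 3778 \left(-3486\right) \left(- \frac{1}{4696}\right) = \left(-13170108\right) \left(- \frac{1}{4696}\right) = \frac{3292527}{1174}$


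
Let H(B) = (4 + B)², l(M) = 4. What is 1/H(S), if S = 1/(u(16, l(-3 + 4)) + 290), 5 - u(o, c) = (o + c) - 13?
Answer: 82944/1329409 ≈ 0.062392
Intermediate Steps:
u(o, c) = 18 - c - o (u(o, c) = 5 - ((o + c) - 13) = 5 - ((c + o) - 13) = 5 - (-13 + c + o) = 5 + (13 - c - o) = 18 - c - o)
S = 1/288 (S = 1/((18 - 1*4 - 1*16) + 290) = 1/((18 - 4 - 16) + 290) = 1/(-2 + 290) = 1/288 ≈ 0.0034722)
1/H(S) = 1/((4 + 1/288)²) = 1/((1153/288)²) = 1/(1329409/82944) = 82944/1329409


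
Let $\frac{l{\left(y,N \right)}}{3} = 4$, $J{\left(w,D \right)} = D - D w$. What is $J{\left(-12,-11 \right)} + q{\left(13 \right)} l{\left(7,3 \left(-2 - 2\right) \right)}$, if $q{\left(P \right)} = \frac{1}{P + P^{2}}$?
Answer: $- \frac{13007}{91} \approx -142.93$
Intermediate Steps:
$J{\left(w,D \right)} = D - D w$
$l{\left(y,N \right)} = 12$ ($l{\left(y,N \right)} = 3 \cdot 4 = 12$)
$J{\left(-12,-11 \right)} + q{\left(13 \right)} l{\left(7,3 \left(-2 - 2\right) \right)} = - 11 \left(1 - -12\right) + \frac{1}{13 \left(1 + 13\right)} 12 = - 11 \left(1 + 12\right) + \frac{1}{13 \cdot 14} \cdot 12 = \left(-11\right) 13 + \frac{1}{13} \cdot \frac{1}{14} \cdot 12 = -143 + \frac{1}{182} \cdot 12 = -143 + \frac{6}{91} = - \frac{13007}{91}$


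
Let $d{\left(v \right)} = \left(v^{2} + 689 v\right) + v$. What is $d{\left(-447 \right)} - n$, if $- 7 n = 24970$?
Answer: $- \frac{735377}{7} \approx -1.0505 \cdot 10^{5}$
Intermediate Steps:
$n = - \frac{24970}{7}$ ($n = \left(- \frac{1}{7}\right) 24970 = - \frac{24970}{7} \approx -3567.1$)
$d{\left(v \right)} = v^{2} + 690 v$
$d{\left(-447 \right)} - n = - 447 \left(690 - 447\right) - - \frac{24970}{7} = \left(-447\right) 243 + \frac{24970}{7} = -108621 + \frac{24970}{7} = - \frac{735377}{7}$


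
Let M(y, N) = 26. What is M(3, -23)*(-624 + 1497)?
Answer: 22698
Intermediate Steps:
M(3, -23)*(-624 + 1497) = 26*(-624 + 1497) = 26*873 = 22698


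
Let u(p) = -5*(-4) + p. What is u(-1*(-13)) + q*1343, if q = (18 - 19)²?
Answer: 1376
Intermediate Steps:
u(p) = 20 + p
q = 1 (q = (-1)² = 1)
u(-1*(-13)) + q*1343 = (20 - 1*(-13)) + 1*1343 = (20 + 13) + 1343 = 33 + 1343 = 1376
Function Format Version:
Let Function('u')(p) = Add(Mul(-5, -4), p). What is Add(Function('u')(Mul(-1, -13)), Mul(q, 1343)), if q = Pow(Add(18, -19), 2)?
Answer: 1376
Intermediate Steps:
Function('u')(p) = Add(20, p)
q = 1 (q = Pow(-1, 2) = 1)
Add(Function('u')(Mul(-1, -13)), Mul(q, 1343)) = Add(Add(20, Mul(-1, -13)), Mul(1, 1343)) = Add(Add(20, 13), 1343) = Add(33, 1343) = 1376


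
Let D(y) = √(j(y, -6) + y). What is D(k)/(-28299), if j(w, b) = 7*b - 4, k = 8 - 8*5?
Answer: -I*√78/28299 ≈ -0.00031209*I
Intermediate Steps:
k = -32 (k = 8 - 40 = -32)
j(w, b) = -4 + 7*b
D(y) = √(-46 + y) (D(y) = √((-4 + 7*(-6)) + y) = √((-4 - 42) + y) = √(-46 + y))
D(k)/(-28299) = √(-46 - 32)/(-28299) = √(-78)*(-1/28299) = (I*√78)*(-1/28299) = -I*√78/28299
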